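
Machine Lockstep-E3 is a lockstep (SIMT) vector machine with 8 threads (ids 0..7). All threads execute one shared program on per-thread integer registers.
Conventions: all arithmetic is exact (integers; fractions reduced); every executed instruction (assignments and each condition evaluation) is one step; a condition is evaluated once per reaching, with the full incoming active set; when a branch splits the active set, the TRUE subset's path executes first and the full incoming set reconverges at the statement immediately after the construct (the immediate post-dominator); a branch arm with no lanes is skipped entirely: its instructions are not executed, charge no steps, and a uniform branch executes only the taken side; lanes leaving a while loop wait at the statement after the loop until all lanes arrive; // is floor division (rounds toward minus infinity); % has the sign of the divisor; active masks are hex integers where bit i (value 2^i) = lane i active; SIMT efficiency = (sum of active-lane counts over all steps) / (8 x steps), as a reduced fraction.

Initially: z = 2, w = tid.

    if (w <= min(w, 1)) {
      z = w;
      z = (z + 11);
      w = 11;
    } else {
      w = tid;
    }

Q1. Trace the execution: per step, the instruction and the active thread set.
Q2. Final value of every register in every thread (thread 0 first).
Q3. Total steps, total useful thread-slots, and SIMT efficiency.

step 0: eval (w <= min(w, 1))        0xff
step 1: z <- w                       0x03
step 2: z <- (z + 11)                0x03
step 3: w <- 11                      0x03
step 4: w <- tid                     0xfc

Answer: 5 steps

z: 11,12,2,2,2,2,2,2
w: 11,11,2,3,4,5,6,7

steps = 5; useful = 20; efficiency = 20/40 = 1/2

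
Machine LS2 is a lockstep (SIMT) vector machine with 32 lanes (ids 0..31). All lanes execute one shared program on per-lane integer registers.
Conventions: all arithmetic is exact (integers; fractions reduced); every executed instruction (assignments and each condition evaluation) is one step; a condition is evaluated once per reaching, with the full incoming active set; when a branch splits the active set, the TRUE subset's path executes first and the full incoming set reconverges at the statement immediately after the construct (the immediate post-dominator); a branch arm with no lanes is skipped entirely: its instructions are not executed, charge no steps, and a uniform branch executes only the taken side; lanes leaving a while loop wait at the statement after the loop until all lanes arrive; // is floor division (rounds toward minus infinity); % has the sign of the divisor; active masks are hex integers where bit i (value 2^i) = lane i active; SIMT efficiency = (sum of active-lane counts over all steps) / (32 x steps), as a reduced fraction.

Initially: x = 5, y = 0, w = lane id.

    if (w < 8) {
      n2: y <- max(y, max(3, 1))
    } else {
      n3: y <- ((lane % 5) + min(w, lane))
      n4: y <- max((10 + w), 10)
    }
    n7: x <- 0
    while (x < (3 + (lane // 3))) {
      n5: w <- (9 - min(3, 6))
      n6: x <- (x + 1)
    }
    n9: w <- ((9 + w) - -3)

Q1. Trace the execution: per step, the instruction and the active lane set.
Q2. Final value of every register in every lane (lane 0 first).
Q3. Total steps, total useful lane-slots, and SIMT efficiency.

step 0: eval (w < 8)                 0xffffffff
step 1: y <- max(y, max(3, 1))       0x000000ff
step 2: y <- ((lane % 5) + min(w, lane)) 0xffffff00
step 3: y <- max((10 + w), 10)       0xffffff00
step 4: x <- 0                       0xffffffff
step 5: eval (x < (3 + (lane // 3))) 0xffffffff
step 6: w <- (9 - min(3, 6))         0xffffffff
step 7: x <- (x + 1)                 0xffffffff
step 8: eval (x < (3 + (lane // 3))) 0xffffffff
step 9: w <- (9 - min(3, 6))         0xffffffff
step 10: x <- (x + 1)                 0xffffffff
step 11: eval (x < (3 + (lane // 3))) 0xffffffff
step 12: w <- (9 - min(3, 6))         0xffffffff
step 13: x <- (x + 1)                 0xffffffff
step 14: eval (x < (3 + (lane // 3))) 0xffffffff
step 15: w <- (9 - min(3, 6))         0xfffffff8
step 16: x <- (x + 1)                 0xfffffff8
step 17: eval (x < (3 + (lane // 3))) 0xfffffff8
step 18: w <- (9 - min(3, 6))         0xffffffc0
step 19: x <- (x + 1)                 0xffffffc0
step 20: eval (x < (3 + (lane // 3))) 0xffffffc0
step 21: w <- (9 - min(3, 6))         0xfffffe00
step 22: x <- (x + 1)                 0xfffffe00
step 23: eval (x < (3 + (lane // 3))) 0xfffffe00
step 24: w <- (9 - min(3, 6))         0xfffff000
step 25: x <- (x + 1)                 0xfffff000
step 26: eval (x < (3 + (lane // 3))) 0xfffff000
step 27: w <- (9 - min(3, 6))         0xffff8000
step 28: x <- (x + 1)                 0xffff8000
step 29: eval (x < (3 + (lane // 3))) 0xffff8000
step 30: w <- (9 - min(3, 6))         0xfffc0000
step 31: x <- (x + 1)                 0xfffc0000
step 32: eval (x < (3 + (lane // 3))) 0xfffc0000
step 33: w <- (9 - min(3, 6))         0xffe00000
step 34: x <- (x + 1)                 0xffe00000
step 35: eval (x < (3 + (lane // 3))) 0xffe00000
step 36: w <- (9 - min(3, 6))         0xff000000
step 37: x <- (x + 1)                 0xff000000
step 38: eval (x < (3 + (lane // 3))) 0xff000000
step 39: w <- (9 - min(3, 6))         0xf8000000
step 40: x <- (x + 1)                 0xf8000000
step 41: eval (x < (3 + (lane // 3))) 0xf8000000
step 42: w <- (9 - min(3, 6))         0xc0000000
step 43: x <- (x + 1)                 0xc0000000
step 44: eval (x < (3 + (lane // 3))) 0xc0000000
step 45: w <- ((9 + w) - -3)          0xffffffff

Answer: 46 steps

x: 3,3,3,4,4,4,5,5,5,6,6,6,7,7,7,8,8,8,9,9,9,10,10,10,11,11,11,12,12,12,13,13
y: 3,3,3,3,3,3,3,3,18,19,20,21,22,23,24,25,26,27,28,29,30,31,32,33,34,35,36,37,38,39,40,41
w: 18,18,18,18,18,18,18,18,18,18,18,18,18,18,18,18,18,18,18,18,18,18,18,18,18,18,18,18,18,18,18,18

steps = 46; useful = 937; efficiency = 937/1472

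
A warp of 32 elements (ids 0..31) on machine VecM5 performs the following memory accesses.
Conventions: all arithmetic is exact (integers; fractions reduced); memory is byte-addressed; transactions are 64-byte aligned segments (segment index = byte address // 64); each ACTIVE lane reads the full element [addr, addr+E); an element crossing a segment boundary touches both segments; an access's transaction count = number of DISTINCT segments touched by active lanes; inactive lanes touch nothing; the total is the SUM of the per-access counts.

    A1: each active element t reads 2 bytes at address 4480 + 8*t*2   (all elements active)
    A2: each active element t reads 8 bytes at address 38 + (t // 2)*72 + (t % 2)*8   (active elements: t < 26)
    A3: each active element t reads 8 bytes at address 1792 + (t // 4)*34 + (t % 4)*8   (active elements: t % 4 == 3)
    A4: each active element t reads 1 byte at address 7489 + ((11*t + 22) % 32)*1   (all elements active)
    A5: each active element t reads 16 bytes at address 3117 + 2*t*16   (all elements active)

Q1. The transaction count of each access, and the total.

A1: 8 transactions
A2: 15 transactions
A3: 5 transactions
A4: 1 transaction
A5: 17 transactions

Answer: 8,15,5,1,17; total 46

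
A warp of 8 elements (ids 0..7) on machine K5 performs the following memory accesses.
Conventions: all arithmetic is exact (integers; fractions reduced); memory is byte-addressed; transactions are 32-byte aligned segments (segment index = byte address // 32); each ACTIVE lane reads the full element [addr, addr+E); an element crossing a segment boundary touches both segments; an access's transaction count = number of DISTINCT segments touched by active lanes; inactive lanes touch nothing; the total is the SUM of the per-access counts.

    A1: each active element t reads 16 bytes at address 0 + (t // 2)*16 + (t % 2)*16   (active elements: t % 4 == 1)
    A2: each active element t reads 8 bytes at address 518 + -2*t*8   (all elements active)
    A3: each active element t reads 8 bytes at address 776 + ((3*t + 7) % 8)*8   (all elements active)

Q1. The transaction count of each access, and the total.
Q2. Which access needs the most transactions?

A1: 2 transactions
A2: 5 transactions
A3: 3 transactions

Answer: 2,5,3; total 10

Answer: A2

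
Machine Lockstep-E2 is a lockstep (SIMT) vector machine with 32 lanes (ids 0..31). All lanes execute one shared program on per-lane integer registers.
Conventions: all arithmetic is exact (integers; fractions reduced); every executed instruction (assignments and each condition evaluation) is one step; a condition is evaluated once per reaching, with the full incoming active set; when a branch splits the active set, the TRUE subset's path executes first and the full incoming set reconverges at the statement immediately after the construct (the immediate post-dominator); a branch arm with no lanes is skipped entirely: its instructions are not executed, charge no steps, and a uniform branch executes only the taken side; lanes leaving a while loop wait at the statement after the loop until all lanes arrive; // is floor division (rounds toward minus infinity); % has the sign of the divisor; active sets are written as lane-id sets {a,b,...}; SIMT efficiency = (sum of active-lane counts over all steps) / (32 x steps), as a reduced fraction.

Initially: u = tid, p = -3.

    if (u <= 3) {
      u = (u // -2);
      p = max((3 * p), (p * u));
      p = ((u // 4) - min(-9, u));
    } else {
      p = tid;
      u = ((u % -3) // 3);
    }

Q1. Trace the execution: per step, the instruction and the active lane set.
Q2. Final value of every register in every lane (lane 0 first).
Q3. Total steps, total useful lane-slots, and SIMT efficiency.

step 0: eval (u <= 3)                {0,1,2,3,4,5,6,7,8,9,10,11,12,13,14,15,16,17,18,19,20,21,22,23,24,25,26,27,28,29,30,31}
step 1: u <- (u // -2)               {0,1,2,3}
step 2: p <- max((3 * p), (p * u))   {0,1,2,3}
step 3: p <- ((u // 4) - min(-9, u)) {0,1,2,3}
step 4: p <- tid                     {4,5,6,7,8,9,10,11,12,13,14,15,16,17,18,19,20,21,22,23,24,25,26,27,28,29,30,31}
step 5: u <- ((u % -3) // 3)         {4,5,6,7,8,9,10,11,12,13,14,15,16,17,18,19,20,21,22,23,24,25,26,27,28,29,30,31}

Answer: 6 steps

u: 0,-1,-1,-2,-1,-1,0,-1,-1,0,-1,-1,0,-1,-1,0,-1,-1,0,-1,-1,0,-1,-1,0,-1,-1,0,-1,-1,0,-1
p: 9,8,8,8,4,5,6,7,8,9,10,11,12,13,14,15,16,17,18,19,20,21,22,23,24,25,26,27,28,29,30,31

steps = 6; useful = 100; efficiency = 100/192 = 25/48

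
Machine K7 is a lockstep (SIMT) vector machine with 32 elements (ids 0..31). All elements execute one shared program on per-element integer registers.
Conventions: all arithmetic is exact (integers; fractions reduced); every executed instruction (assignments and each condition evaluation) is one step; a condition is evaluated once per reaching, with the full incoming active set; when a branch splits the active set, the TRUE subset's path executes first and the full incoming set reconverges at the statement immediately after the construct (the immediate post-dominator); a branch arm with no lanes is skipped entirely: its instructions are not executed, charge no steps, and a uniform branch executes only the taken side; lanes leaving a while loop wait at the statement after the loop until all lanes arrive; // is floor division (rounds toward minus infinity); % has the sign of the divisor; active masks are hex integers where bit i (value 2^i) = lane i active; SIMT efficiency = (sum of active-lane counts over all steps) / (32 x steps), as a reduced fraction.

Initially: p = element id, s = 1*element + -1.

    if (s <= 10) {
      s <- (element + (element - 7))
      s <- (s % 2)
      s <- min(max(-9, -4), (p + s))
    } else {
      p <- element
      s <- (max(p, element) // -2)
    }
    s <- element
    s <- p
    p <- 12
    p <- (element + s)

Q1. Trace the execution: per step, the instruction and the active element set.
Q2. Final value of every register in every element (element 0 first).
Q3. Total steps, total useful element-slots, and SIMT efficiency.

step 0: eval (s <= 10)               0xffffffff
step 1: s <- (element + (element - 7)) 0x00000fff
step 2: s <- (s % 2)                 0x00000fff
step 3: s <- min(max(-9, -4), (p + s)) 0x00000fff
step 4: p <- element                 0xfffff000
step 5: s <- (max(p, element) // -2) 0xfffff000
step 6: s <- element                 0xffffffff
step 7: s <- p                       0xffffffff
step 8: p <- 12                      0xffffffff
step 9: p <- (element + s)           0xffffffff

Answer: 10 steps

p: 0,2,4,6,8,10,12,14,16,18,20,22,24,26,28,30,32,34,36,38,40,42,44,46,48,50,52,54,56,58,60,62
s: 0,1,2,3,4,5,6,7,8,9,10,11,12,13,14,15,16,17,18,19,20,21,22,23,24,25,26,27,28,29,30,31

steps = 10; useful = 236; efficiency = 236/320 = 59/80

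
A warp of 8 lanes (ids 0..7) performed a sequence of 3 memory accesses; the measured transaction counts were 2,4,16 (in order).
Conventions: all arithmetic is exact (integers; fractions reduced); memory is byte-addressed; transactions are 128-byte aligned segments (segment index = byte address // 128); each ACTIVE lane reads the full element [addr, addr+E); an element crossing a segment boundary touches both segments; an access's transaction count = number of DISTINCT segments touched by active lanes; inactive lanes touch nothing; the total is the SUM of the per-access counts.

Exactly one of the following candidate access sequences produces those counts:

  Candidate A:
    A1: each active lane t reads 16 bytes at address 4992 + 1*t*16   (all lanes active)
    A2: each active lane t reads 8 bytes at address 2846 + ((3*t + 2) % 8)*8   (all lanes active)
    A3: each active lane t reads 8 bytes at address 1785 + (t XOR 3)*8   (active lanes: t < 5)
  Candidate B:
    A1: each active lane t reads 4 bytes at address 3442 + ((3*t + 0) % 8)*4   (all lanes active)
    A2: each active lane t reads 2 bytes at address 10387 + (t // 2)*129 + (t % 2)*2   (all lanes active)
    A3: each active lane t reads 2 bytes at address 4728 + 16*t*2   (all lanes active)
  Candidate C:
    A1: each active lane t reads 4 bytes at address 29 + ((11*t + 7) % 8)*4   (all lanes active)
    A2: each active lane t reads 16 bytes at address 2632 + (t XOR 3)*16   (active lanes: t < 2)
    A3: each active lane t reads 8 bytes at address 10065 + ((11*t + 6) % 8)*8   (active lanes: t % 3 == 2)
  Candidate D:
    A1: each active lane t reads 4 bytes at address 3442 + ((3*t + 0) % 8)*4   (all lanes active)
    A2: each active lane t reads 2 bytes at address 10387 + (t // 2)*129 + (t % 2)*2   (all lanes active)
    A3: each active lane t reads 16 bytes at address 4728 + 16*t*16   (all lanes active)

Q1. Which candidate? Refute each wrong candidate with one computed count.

A: A1 gives 1 transaction, not 2
B: A3 gives 3 transactions, not 16
C: A1 gives 1 transaction, not 2
D: all counts match (2,4,16)

Answer: D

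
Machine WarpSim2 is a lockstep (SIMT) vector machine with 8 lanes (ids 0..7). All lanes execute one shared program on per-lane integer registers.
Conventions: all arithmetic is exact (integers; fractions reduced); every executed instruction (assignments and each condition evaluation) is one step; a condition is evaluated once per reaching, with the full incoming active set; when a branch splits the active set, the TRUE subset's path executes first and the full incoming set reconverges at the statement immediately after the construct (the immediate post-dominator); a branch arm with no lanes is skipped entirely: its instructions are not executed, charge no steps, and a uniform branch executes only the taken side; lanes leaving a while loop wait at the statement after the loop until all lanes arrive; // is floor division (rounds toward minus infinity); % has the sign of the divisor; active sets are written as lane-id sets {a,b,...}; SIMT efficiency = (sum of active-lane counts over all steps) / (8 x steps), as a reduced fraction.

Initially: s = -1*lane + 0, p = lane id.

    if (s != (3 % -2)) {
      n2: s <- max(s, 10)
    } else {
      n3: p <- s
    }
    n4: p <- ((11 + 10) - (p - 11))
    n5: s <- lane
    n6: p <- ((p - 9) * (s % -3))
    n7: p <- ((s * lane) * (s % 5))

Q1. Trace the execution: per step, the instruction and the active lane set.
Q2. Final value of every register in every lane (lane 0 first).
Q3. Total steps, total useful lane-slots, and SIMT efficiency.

step 0: eval (s != (3 % -2))         {0,1,2,3,4,5,6,7}
step 1: s <- max(s, 10)              {0,2,3,4,5,6,7}
step 2: p <- s                       {1}
step 3: p <- ((11 + 10) - (p - 11))  {0,1,2,3,4,5,6,7}
step 4: s <- lane                    {0,1,2,3,4,5,6,7}
step 5: p <- ((p - 9) * (s % -3))    {0,1,2,3,4,5,6,7}
step 6: p <- ((s * lane) * (s % 5))  {0,1,2,3,4,5,6,7}

Answer: 7 steps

s: 0,1,2,3,4,5,6,7
p: 0,1,8,27,64,0,36,98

steps = 7; useful = 48; efficiency = 48/56 = 6/7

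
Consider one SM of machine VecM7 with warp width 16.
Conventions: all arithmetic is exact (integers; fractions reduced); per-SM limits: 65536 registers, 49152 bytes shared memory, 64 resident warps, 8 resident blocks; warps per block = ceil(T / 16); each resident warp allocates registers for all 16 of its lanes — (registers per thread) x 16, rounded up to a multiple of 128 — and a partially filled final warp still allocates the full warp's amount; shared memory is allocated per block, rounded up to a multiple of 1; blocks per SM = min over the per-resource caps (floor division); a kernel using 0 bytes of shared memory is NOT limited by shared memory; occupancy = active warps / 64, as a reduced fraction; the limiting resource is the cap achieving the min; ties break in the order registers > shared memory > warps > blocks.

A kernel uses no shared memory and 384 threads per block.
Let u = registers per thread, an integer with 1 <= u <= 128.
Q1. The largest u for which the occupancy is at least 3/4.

Answer: u = 80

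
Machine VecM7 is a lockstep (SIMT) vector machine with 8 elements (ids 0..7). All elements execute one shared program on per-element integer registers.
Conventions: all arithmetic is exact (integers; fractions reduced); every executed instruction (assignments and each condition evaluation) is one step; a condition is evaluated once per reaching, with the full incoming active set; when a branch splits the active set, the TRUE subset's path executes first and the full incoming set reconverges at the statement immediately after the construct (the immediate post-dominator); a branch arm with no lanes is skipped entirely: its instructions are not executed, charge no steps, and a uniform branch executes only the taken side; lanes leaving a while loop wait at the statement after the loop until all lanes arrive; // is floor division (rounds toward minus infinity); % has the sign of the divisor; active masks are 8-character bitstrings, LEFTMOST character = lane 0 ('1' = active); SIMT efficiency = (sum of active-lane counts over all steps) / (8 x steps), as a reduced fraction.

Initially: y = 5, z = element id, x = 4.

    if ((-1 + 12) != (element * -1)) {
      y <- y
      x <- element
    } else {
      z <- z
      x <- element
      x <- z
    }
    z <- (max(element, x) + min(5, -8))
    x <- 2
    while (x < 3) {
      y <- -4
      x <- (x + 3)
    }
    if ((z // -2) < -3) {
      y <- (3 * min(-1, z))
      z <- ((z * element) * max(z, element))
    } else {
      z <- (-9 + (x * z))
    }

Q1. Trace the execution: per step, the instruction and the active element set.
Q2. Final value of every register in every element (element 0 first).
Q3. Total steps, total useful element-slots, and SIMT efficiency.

step 0: eval ((-1 + 12) != (element * -1)) 11111111
step 1: y <- y                       11111111
step 2: x <- element                 11111111
step 3: z <- (max(element, x) + min(5, -8)) 11111111
step 4: x <- 2                       11111111
step 5: eval (x < 3)                 11111111
step 6: y <- -4                      11111111
step 7: x <- (x + 3)                 11111111
step 8: eval (x < 3)                 11111111
step 9: eval ((z // -2) < -3)        11111111
step 10: z <- (-9 + (x * z))          11111111

Answer: 11 steps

y: -4,-4,-4,-4,-4,-4,-4,-4
z: -49,-44,-39,-34,-29,-24,-19,-14
x: 5,5,5,5,5,5,5,5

steps = 11; useful = 88; efficiency = 88/88 = 1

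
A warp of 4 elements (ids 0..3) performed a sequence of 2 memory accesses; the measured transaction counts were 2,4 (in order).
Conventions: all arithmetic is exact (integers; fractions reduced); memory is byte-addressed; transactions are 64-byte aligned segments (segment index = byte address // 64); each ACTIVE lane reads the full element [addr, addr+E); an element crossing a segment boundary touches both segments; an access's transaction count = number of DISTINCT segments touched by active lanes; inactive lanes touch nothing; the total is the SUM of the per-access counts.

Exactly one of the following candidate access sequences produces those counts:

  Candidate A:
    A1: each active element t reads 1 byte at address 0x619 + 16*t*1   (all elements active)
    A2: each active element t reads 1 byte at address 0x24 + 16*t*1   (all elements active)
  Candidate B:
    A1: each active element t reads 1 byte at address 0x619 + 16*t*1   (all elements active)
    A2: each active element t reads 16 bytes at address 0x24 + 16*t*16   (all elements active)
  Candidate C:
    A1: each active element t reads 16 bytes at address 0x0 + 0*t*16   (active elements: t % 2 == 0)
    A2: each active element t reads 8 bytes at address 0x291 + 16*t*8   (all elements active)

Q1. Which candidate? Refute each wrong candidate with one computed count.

A: A2 gives 2 transactions, not 4
C: A1 gives 1 transaction, not 2
B: all counts match (2,4)

Answer: B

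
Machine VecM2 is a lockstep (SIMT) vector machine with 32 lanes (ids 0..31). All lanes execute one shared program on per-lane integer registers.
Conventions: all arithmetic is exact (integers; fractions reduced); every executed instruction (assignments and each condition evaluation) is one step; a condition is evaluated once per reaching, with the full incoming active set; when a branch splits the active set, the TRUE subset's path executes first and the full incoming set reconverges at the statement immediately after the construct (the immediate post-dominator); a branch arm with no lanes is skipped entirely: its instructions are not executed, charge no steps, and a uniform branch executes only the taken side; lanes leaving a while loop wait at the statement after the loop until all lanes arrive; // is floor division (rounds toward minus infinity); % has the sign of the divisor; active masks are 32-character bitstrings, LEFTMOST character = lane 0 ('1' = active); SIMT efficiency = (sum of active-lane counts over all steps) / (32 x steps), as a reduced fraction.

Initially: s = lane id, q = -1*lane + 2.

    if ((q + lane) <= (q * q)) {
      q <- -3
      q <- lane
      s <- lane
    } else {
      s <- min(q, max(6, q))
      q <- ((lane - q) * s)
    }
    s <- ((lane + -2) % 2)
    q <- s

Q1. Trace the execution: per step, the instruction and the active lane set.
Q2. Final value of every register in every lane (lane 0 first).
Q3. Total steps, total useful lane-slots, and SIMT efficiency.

step 0: eval ((q + lane) <= (q * q)) 11111111111111111111111111111111
step 1: q <- -3                      10001111111111111111111111111111
step 2: q <- lane                    10001111111111111111111111111111
step 3: s <- lane                    10001111111111111111111111111111
step 4: s <- min(q, max(6, q))       01110000000000000000000000000000
step 5: q <- ((lane - q) * s)        01110000000000000000000000000000
step 6: s <- ((lane + -2) % 2)       11111111111111111111111111111111
step 7: q <- s                       11111111111111111111111111111111

Answer: 8 steps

s: 0,1,0,1,0,1,0,1,0,1,0,1,0,1,0,1,0,1,0,1,0,1,0,1,0,1,0,1,0,1,0,1
q: 0,1,0,1,0,1,0,1,0,1,0,1,0,1,0,1,0,1,0,1,0,1,0,1,0,1,0,1,0,1,0,1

steps = 8; useful = 189; efficiency = 189/256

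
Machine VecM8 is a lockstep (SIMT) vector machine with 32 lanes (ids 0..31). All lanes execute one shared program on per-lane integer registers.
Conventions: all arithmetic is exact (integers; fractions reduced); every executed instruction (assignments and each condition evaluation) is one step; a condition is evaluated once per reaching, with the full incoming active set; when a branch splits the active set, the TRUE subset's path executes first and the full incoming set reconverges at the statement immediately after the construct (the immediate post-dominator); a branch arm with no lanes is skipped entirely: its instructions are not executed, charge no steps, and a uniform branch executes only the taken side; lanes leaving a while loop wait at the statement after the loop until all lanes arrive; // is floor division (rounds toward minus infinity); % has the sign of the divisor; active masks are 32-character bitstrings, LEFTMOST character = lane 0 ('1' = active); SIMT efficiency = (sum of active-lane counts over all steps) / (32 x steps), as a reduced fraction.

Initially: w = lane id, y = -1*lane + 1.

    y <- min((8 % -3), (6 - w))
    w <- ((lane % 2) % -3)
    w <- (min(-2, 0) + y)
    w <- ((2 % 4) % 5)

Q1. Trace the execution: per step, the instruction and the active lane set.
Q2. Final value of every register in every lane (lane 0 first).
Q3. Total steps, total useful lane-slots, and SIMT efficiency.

step 0: y <- min((8 % -3), (6 - w))  11111111111111111111111111111111
step 1: w <- ((lane % 2) % -3)       11111111111111111111111111111111
step 2: w <- (min(-2, 0) + y)        11111111111111111111111111111111
step 3: w <- ((2 % 4) % 5)           11111111111111111111111111111111

Answer: 4 steps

w: 2,2,2,2,2,2,2,2,2,2,2,2,2,2,2,2,2,2,2,2,2,2,2,2,2,2,2,2,2,2,2,2
y: -1,-1,-1,-1,-1,-1,-1,-1,-2,-3,-4,-5,-6,-7,-8,-9,-10,-11,-12,-13,-14,-15,-16,-17,-18,-19,-20,-21,-22,-23,-24,-25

steps = 4; useful = 128; efficiency = 128/128 = 1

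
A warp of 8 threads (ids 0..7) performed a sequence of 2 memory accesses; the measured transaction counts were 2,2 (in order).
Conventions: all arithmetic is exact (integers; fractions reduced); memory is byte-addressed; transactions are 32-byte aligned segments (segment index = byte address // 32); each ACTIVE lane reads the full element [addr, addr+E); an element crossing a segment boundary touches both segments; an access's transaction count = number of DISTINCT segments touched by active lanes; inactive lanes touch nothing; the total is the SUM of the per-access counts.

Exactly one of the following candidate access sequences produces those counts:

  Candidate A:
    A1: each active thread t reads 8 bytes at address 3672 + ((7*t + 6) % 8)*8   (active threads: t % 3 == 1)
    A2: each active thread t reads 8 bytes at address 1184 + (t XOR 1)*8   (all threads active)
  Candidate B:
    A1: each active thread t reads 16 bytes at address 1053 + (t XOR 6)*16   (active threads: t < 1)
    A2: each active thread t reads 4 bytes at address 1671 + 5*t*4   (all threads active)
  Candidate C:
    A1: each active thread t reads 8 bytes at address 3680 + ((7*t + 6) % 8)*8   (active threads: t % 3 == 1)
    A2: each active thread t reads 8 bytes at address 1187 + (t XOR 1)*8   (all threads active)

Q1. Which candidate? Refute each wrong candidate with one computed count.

B: A2 gives 5 transactions, not 2
C: A2 gives 3 transactions, not 2
A: all counts match (2,2)

Answer: A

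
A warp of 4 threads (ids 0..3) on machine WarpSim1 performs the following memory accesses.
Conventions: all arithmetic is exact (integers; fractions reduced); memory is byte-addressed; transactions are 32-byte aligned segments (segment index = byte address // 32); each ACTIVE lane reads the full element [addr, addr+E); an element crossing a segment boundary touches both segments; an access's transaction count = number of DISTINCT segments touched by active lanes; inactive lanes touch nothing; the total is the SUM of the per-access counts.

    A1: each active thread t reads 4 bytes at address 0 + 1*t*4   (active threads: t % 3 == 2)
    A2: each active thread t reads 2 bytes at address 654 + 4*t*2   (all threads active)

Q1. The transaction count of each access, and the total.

A1: 1 transaction
A2: 2 transactions

Answer: 1,2; total 3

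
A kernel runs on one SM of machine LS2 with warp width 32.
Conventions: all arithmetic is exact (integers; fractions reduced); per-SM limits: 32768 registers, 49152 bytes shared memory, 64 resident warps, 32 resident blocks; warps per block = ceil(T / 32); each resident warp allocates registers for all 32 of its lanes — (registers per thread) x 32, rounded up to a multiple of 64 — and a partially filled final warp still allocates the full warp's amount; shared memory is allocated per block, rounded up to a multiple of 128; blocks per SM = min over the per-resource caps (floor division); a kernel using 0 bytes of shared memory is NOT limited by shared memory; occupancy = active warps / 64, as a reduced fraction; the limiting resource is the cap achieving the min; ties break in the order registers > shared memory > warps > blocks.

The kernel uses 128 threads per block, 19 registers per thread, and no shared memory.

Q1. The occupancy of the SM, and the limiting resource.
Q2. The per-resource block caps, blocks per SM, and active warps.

Answer: occupancy 3/4, limited by registers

registers: 12 blocks
shared memory: no limit (kernel uses none)
warps: 16 blocks
blocks: 32 blocks

Answer: 12 blocks, 48 active warps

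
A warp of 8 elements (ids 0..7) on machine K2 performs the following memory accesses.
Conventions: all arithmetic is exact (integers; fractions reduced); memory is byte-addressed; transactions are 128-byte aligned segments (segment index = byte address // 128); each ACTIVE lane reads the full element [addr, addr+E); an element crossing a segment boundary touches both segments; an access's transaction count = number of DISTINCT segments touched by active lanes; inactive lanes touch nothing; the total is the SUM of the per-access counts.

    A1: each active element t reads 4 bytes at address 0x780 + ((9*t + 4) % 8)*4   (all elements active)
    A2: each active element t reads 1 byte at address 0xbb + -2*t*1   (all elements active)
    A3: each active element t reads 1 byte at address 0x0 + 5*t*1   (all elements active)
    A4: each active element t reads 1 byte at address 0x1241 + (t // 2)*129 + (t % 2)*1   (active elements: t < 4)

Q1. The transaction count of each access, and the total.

A1: 1 transaction
A2: 1 transaction
A3: 1 transaction
A4: 2 transactions

Answer: 1,1,1,2; total 5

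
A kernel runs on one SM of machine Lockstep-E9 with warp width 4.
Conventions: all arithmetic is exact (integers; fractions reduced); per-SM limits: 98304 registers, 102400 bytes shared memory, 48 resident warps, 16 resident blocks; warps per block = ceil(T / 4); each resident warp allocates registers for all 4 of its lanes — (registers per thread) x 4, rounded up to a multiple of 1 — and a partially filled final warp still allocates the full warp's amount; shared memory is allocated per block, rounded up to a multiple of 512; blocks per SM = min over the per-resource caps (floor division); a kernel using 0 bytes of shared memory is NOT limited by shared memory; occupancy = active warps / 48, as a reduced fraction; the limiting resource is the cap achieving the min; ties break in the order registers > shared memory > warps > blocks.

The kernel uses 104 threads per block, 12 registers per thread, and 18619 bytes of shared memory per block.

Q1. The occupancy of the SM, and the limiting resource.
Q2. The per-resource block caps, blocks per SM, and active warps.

Answer: occupancy 13/24, limited by warps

registers: 78 blocks
shared memory: 5 blocks
warps: 1 block
blocks: 16 blocks

Answer: 1 block, 26 active warps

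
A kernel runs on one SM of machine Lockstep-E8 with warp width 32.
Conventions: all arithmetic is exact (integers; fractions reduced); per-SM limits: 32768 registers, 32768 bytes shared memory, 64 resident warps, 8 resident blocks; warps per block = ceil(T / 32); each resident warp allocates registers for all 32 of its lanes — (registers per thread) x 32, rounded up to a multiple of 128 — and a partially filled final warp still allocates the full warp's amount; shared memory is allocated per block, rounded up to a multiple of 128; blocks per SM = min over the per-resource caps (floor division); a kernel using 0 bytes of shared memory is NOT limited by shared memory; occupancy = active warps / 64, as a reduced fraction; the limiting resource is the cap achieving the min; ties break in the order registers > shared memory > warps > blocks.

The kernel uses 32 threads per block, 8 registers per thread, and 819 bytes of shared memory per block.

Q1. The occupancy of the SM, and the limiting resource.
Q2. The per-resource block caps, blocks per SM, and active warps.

Answer: occupancy 1/8, limited by blocks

registers: 128 blocks
shared memory: 36 blocks
warps: 64 blocks
blocks: 8 blocks

Answer: 8 blocks, 8 active warps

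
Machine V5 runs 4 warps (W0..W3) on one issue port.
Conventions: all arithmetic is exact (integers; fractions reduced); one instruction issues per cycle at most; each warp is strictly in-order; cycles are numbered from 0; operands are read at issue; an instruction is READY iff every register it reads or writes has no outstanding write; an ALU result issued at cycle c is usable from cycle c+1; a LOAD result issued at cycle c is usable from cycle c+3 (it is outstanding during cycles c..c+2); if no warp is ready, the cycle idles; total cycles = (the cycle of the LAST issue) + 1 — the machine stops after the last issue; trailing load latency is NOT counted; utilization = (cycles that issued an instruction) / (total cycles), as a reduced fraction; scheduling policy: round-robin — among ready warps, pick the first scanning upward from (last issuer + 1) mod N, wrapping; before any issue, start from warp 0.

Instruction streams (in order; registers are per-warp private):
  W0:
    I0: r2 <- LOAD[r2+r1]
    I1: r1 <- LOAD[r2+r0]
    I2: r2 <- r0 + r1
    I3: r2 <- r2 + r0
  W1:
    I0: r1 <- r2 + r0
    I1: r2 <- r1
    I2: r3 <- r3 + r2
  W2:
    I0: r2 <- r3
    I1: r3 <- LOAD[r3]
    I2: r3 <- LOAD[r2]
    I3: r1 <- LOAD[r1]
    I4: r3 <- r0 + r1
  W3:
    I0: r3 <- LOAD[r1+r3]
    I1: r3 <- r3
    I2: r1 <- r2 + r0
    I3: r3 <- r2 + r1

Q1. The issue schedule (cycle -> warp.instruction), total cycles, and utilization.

cycle 0: W0.I0
cycle 1: W1.I0
cycle 2: W2.I0
cycle 3: W3.I0
cycle 4: W0.I1
cycle 5: W1.I1
cycle 6: W2.I1
cycle 7: W3.I1
cycle 8: W0.I2
cycle 9: W1.I2
cycle 10: W2.I2
cycle 11: W3.I2
cycle 12: W0.I3
cycle 13: W2.I3
cycle 14: W3.I3
cycle 15: idle
cycle 16: W2.I4

Answer: 17 cycles, utilization 16/17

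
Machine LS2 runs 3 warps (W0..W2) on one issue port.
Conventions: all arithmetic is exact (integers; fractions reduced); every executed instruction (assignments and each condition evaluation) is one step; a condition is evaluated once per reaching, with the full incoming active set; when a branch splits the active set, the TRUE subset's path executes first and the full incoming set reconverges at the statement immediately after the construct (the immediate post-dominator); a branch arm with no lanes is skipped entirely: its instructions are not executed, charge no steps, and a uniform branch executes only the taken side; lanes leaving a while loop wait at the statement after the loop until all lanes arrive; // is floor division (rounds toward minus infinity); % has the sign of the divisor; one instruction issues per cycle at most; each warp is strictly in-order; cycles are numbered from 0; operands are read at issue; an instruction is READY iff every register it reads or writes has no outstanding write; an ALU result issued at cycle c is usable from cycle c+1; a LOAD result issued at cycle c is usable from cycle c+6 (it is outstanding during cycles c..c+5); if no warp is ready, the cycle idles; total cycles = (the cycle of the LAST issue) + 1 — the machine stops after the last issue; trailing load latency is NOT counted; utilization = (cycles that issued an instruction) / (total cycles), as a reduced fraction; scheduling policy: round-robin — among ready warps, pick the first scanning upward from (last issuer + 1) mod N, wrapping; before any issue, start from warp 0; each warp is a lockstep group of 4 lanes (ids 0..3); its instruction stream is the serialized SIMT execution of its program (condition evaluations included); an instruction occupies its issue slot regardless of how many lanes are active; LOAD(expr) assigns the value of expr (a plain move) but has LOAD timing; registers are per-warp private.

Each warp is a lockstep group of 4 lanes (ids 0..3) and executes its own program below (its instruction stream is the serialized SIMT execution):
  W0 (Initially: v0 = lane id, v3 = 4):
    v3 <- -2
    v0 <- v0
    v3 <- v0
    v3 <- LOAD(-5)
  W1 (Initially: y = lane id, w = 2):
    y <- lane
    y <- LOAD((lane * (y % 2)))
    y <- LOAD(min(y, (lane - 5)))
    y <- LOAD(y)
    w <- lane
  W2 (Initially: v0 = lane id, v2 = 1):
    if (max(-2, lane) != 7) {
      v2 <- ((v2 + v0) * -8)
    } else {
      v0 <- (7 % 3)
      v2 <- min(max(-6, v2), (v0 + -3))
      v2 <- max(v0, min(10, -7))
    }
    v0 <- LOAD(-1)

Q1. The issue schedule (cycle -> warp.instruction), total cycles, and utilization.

cycle 0: W0.I0
cycle 1: W1.I0
cycle 2: W2.I0
cycle 3: W0.I1
cycle 4: W1.I1
cycle 5: W2.I1
cycle 6: W0.I2
cycle 7: W2.I2
cycle 8: W0.I3
cycle 9: idle
cycle 10: W1.I2
cycle 11: idle
cycle 12: idle
cycle 13: idle
cycle 14: idle
cycle 15: idle
cycle 16: W1.I3
cycle 17: W1.I4

Answer: 18 cycles, utilization 2/3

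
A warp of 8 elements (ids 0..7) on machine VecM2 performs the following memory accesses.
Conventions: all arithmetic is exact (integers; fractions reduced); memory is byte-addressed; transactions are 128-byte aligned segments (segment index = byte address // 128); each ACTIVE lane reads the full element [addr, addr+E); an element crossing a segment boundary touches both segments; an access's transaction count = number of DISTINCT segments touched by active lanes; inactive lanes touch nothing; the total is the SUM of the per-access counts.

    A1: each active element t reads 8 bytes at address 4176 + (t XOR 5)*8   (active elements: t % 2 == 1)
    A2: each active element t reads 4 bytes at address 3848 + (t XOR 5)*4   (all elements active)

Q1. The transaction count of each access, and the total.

A1: 2 transactions
A2: 1 transaction

Answer: 2,1; total 3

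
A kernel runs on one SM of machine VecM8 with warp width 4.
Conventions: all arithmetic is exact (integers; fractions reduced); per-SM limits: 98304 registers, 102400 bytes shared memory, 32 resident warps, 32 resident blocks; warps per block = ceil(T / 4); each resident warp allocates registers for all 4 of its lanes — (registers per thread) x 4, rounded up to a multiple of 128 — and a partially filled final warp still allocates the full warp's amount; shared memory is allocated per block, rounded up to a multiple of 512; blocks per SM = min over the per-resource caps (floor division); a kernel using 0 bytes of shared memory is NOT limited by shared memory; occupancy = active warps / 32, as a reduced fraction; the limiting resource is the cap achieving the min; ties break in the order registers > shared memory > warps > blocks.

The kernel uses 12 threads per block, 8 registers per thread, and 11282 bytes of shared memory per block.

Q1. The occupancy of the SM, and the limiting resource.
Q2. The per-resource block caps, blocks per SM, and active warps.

Answer: occupancy 3/4, limited by shared memory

registers: 256 blocks
shared memory: 8 blocks
warps: 10 blocks
blocks: 32 blocks

Answer: 8 blocks, 24 active warps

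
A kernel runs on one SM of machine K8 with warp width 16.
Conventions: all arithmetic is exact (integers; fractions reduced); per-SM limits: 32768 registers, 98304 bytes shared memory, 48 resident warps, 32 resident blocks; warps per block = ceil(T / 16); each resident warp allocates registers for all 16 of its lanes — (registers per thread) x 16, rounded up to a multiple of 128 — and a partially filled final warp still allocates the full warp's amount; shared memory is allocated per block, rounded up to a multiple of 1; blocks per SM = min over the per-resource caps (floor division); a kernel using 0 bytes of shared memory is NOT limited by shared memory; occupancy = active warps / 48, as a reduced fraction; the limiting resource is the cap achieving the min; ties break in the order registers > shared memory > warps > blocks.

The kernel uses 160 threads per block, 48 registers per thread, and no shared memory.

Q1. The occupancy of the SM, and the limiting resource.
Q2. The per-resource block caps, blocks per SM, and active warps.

Answer: occupancy 5/6, limited by registers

registers: 4 blocks
shared memory: no limit (kernel uses none)
warps: 4 blocks
blocks: 32 blocks

Answer: 4 blocks, 40 active warps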